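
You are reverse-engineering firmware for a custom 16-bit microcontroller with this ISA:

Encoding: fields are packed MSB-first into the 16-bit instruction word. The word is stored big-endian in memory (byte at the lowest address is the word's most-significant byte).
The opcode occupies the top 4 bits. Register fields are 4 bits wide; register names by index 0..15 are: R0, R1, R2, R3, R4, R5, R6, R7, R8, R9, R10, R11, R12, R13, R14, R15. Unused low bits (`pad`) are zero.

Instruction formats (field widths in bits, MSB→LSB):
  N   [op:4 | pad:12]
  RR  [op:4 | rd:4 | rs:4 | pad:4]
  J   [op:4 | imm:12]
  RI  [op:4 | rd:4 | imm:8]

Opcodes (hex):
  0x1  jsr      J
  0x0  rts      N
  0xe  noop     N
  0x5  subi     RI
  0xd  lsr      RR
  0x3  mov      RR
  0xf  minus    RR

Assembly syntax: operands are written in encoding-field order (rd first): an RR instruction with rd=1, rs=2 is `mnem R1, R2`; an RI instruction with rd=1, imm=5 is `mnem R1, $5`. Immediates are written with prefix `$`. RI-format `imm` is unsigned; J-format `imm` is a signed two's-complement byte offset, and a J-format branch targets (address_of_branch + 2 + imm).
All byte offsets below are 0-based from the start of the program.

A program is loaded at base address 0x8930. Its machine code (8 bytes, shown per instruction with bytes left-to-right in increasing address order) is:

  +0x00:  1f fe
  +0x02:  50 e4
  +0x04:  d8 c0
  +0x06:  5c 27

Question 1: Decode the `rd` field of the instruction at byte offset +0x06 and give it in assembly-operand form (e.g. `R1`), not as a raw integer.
R12

@+06  big-endian(5c 27) = 0x5c27
  top 4b → 0x5 → subi [RI]
  [11:8] rd=12 = R12
  [7:0] imm=39 = $39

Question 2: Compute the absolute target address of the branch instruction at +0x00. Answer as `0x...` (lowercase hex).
[00] 1f fe → 0x1ffe
  op=0x1ffe>>12=0x1 ⇒ jsr (J)
  imm: (w>>0)&0xfff=0xffe (s12→-2) → $-2
  target = base 0x8930 + off 0x00 + 2 + imm -2 = 0x8930

0x8930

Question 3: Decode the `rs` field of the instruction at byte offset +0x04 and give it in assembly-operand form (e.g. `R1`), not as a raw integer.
@+04  big-endian(d8 c0) = 0xd8c0
  top 4b → 0xd → lsr [RR]
  rd@[11:8]=0x8 ⇒ R8
  rs@[7:4]=0xc ⇒ R12

R12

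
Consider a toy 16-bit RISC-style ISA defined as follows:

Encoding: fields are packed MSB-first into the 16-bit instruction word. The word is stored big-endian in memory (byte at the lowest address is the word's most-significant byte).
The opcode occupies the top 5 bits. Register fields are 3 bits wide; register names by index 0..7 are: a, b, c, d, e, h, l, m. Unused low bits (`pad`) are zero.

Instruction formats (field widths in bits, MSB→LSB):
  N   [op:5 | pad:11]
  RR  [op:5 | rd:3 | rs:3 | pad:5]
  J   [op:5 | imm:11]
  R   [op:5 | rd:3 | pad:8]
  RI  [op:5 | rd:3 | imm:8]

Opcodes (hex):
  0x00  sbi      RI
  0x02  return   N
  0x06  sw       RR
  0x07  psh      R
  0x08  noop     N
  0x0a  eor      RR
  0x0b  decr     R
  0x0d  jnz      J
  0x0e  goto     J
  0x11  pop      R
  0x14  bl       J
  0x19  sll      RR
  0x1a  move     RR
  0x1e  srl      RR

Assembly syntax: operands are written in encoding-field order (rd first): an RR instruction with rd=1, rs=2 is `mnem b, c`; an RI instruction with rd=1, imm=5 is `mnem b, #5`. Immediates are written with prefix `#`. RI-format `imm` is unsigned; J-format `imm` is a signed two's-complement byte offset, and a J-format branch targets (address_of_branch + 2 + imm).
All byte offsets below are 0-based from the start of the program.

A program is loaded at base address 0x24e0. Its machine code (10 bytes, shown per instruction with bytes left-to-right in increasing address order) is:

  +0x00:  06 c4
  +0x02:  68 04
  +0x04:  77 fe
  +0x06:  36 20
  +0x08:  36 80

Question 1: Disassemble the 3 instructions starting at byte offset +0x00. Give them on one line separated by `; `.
sbi l, #196; jnz #4; goto #-2

@+00  big-endian(06 c4) = 0x06c4
  opcode bits[15:11]=0x0: sbi/RI
  rd@[10:8]=0x6 ⇒ l
  imm@[7:0]=0xc4 ⇒ #196
@+02  big-endian(68 04) = 0x6804
  opcode bits[15:11]=0xd: jnz/J
  imm@[10:0]=0x4 ⇒ #4
@+04  big-endian(77 fe) = 0x77fe
  opcode bits[15:11]=0xe: goto/J
  imm@[10:0]=0x7fe (s11→-2) ⇒ #-2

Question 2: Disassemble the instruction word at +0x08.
@+08  big-endian(36 80) = 0x3680
  opcode bits[15:11]=0x6: sw/RR
  rd@[10:8]=0x6 ⇒ l
  rs@[7:5]=0x4 ⇒ e

sw l, e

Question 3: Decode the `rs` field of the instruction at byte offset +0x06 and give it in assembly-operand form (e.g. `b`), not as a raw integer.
b

off 0x06: read 36 20 as big → 0x3620
  top 5b → 0x6 → sw [RR]
  rd@[10:8]=0x6 ⇒ l
  rs@[7:5]=0x1 ⇒ b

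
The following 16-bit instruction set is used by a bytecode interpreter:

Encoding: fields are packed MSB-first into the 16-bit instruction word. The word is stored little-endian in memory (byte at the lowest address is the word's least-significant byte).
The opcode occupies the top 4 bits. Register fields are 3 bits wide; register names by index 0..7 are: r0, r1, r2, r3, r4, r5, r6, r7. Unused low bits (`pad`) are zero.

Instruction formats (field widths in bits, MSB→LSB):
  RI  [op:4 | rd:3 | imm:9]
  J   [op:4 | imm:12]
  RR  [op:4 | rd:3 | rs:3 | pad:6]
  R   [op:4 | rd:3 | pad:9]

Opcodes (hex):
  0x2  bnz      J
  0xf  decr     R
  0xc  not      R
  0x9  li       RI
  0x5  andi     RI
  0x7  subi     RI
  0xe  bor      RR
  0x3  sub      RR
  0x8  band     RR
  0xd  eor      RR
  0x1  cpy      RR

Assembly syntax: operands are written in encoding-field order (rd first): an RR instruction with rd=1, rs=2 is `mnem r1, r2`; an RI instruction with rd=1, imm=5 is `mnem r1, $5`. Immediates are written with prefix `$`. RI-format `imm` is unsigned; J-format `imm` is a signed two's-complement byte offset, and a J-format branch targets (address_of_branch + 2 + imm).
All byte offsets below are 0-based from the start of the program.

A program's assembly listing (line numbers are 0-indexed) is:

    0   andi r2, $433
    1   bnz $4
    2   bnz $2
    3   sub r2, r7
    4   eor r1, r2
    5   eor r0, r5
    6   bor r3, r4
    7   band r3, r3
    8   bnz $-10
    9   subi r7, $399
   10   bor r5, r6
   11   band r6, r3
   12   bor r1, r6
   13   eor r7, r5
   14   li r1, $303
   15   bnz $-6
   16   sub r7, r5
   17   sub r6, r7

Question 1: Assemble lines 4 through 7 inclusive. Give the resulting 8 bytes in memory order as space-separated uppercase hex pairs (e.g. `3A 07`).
80 D2 40 D1 00 E7 C0 86

L4: eor op=0xd:4|rd=1:3|rs=2:3|pad=0:6 ⇒ 0xd280 ⇒ little 80 d2
L5: eor op=0xd:4|rd=0:3|rs=5:3|pad=0:6 ⇒ 0xd140 ⇒ little 40 d1
L6: bor op=0xe:4|rd=3:3|rs=4:3|pad=0:6 ⇒ 0xe700 ⇒ little 00 e7
L7: band op=0x8:4|rd=3:3|rs=3:3|pad=0:6 ⇒ 0x86c0 ⇒ little c0 86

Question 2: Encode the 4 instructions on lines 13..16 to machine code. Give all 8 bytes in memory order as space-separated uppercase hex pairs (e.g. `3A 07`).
40 DF 2F 93 FA 2F 40 3F

13. eor fields op=0xd:4|rd=7:3|rs=5:3|pad=0:6 → word df40h → 40 df
14. li fields op=0x9:4|rd=1:3|imm=303:9 → word 932fh → 2f 93
15. bnz fields op=0x2:4|imm=-6:12 → word 2ffah → fa 2f
16. sub fields op=0x3:4|rd=7:3|rs=5:3|pad=0:6 → word 3f40h → 40 3f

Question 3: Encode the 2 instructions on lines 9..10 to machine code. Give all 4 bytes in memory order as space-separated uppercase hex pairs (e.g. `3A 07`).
line 9 (subi): pack op=0x7:4|rd=7:3|imm=399:9 = 0x7f8f; little→ 8f 7f
line 10 (bor): pack op=0xe:4|rd=5:3|rs=6:3|pad=0:6 = 0xeb80; little→ 80 eb

8F 7F 80 EB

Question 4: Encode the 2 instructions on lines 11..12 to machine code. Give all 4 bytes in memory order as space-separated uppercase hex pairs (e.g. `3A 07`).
C0 8C 80 E3

line 11 (band): pack op=0x8:4|rd=6:3|rs=3:3|pad=0:6 = 0x8cc0; little→ c0 8c
line 12 (bor): pack op=0xe:4|rd=1:3|rs=6:3|pad=0:6 = 0xe380; little→ 80 e3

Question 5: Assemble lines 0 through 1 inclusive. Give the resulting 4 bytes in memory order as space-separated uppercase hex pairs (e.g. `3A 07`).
B1 55 04 20

0. andi fields op=0x5:4|rd=2:3|imm=433:9 → word 55b1h → b1 55
1. bnz fields op=0x2:4|imm=4:12 → word 2004h → 04 20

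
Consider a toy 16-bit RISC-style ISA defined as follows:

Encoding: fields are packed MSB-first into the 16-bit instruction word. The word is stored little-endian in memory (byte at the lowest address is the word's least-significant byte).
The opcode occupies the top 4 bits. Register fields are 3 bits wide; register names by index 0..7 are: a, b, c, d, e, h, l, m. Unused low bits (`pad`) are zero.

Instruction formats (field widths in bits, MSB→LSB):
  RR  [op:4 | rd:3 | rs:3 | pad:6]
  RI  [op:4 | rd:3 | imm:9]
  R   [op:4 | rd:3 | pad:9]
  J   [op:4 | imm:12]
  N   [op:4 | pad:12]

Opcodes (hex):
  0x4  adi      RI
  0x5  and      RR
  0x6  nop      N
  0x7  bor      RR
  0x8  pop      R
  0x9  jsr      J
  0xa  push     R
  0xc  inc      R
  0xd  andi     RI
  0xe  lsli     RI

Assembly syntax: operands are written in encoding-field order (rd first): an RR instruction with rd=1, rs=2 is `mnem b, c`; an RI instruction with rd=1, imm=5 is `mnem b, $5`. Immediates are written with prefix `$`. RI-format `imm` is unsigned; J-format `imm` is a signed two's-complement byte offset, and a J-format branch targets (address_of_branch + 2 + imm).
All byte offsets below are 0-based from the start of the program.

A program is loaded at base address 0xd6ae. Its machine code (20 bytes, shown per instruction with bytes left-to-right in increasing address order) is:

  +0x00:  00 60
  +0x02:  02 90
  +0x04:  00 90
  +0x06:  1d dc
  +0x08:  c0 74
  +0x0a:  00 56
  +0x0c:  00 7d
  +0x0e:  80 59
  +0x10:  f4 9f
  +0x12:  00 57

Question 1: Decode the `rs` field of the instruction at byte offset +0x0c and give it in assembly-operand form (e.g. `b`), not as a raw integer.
e

[0c] 00 7d → 0x7d00
  opcode bits[15:12]=0x7: bor/RR
  rd@[11:9]=0x6 ⇒ l
  rs@[8:6]=0x4 ⇒ e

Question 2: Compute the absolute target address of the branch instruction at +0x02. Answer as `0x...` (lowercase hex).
off 0x02: read 02 90 as little → 0x9002
  op=0x9002>>12=0x9 ⇒ jsr (J)
  imm@[11:0]=0x2 ⇒ $2
  target = base 0xd6ae + off 0x02 + 2 + imm 2 = 0xd6b4

0xd6b4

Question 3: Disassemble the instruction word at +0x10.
@+10  little-endian(f4 9f) = 0x9ff4
  op=0x9ff4>>12=0x9 ⇒ jsr (J)
  imm: (w>>0)&0xfff=0xff4 (s12→-12) → $-12

jsr $-12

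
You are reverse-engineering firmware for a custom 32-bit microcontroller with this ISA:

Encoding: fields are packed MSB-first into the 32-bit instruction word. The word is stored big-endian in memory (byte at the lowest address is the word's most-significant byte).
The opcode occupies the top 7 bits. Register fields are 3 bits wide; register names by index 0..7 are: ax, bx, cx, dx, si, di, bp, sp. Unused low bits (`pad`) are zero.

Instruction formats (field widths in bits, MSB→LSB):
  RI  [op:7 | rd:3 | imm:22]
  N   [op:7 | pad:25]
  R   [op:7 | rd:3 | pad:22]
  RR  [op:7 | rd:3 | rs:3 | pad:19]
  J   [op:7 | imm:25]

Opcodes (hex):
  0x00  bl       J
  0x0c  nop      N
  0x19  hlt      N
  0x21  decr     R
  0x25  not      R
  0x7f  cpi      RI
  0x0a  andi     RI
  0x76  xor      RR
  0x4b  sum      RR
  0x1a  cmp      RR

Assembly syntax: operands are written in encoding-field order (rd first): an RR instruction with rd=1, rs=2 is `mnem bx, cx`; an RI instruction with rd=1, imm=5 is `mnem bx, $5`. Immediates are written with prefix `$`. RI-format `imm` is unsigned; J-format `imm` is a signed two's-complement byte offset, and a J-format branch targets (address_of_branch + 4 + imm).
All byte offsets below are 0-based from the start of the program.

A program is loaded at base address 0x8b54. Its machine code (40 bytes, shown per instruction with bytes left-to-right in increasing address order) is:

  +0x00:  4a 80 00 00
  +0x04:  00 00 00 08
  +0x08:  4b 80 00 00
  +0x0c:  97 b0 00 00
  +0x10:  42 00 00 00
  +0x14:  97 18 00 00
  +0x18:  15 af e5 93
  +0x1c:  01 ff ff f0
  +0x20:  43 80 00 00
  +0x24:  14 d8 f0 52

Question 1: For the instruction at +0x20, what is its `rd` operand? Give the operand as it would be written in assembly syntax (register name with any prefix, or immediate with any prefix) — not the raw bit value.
bp

@+20  big-endian(43 80 00 00) = 0x43800000
  top 7b → 0x21 → decr [R]
  [24:22] rd=6 = bp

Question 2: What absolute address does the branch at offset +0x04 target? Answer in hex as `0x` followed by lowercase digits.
+0x04: 00 00 00 08 ⇒ word 0x00000008 (big)
  top 7b → 0x0 → bl [J]
  imm: (w>>0)&0x1ffffff=0x8 → $8
  target = base 0x8b54 + off 0x04 + 4 + imm 8 = 0x8b64

0x8b64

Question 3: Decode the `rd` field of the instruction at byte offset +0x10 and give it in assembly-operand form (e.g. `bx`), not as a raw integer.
ax

@+10  big-endian(42 00 00 00) = 0x42000000
  top 7b → 0x21 → decr [R]
  rd@[24:22]=0x0 ⇒ ax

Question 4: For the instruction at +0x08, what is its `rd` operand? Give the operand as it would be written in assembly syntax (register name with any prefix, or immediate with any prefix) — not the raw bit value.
bp

[08] 4b 80 00 00 → 0x4b800000
  top 7b → 0x25 → not [R]
  rd: (w>>22)&0x7=0x6 → bp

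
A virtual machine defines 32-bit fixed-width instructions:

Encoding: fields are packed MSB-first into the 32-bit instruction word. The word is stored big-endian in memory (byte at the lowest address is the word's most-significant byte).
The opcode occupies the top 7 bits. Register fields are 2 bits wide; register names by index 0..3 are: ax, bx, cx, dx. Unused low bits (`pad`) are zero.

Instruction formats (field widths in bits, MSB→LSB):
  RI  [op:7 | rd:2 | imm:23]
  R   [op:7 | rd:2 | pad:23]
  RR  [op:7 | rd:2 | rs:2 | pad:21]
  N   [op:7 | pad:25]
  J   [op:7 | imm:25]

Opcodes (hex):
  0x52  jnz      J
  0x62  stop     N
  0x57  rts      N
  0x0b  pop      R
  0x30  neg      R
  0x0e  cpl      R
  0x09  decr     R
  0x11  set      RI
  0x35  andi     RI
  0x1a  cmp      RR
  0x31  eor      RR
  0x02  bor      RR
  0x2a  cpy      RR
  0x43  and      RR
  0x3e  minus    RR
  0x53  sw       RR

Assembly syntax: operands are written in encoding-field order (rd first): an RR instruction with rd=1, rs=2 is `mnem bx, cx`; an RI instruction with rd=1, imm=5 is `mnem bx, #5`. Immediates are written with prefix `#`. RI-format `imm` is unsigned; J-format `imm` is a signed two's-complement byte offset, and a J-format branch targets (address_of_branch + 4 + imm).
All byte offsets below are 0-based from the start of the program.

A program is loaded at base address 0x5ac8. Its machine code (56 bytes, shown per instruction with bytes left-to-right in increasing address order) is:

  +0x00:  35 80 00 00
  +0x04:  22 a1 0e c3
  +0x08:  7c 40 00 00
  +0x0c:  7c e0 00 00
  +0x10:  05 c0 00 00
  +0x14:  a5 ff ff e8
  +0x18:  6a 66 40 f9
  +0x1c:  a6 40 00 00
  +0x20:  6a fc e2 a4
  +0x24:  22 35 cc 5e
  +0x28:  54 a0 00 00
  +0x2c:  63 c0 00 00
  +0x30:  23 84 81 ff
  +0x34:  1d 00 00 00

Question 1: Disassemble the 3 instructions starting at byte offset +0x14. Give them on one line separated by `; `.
@+14  big-endian(a5 ff ff e8) = 0xa5ffffe8
  top 7b → 0x52 → jnz [J]
  [24:0] imm=33554408 (s25→-24) = #-24
@+18  big-endian(6a 66 40 f9) = 0x6a6640f9
  top 7b → 0x35 → andi [RI]
  [24:23] rd=0 = ax
  [22:0] imm=6701305 = #6701305
@+1c  big-endian(a6 40 00 00) = 0xa6400000
  top 7b → 0x53 → sw [RR]
  [24:23] rd=0 = ax
  [22:21] rs=2 = cx

jnz #-24; andi ax, #6701305; sw ax, cx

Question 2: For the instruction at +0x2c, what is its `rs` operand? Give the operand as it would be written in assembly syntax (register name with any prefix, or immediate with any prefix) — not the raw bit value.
+0x2c: 63 c0 00 00 ⇒ word 0x63c00000 (big)
  top 7b → 0x31 → eor [RR]
  rd: (w>>23)&0x3=0x3 → dx
  rs: (w>>21)&0x3=0x2 → cx

cx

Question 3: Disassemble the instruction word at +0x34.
cpl cx

off 0x34: read 1d 00 00 00 as big → 0x1d000000
  op=0x1d000000>>25=0xe ⇒ cpl (R)
  rd: (w>>23)&0x3=0x2 → cx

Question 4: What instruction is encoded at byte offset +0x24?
set ax, #3525726

@+24  big-endian(22 35 cc 5e) = 0x2235cc5e
  top 7b → 0x11 → set [RI]
  [24:23] rd=0 = ax
  [22:0] imm=3525726 = #3525726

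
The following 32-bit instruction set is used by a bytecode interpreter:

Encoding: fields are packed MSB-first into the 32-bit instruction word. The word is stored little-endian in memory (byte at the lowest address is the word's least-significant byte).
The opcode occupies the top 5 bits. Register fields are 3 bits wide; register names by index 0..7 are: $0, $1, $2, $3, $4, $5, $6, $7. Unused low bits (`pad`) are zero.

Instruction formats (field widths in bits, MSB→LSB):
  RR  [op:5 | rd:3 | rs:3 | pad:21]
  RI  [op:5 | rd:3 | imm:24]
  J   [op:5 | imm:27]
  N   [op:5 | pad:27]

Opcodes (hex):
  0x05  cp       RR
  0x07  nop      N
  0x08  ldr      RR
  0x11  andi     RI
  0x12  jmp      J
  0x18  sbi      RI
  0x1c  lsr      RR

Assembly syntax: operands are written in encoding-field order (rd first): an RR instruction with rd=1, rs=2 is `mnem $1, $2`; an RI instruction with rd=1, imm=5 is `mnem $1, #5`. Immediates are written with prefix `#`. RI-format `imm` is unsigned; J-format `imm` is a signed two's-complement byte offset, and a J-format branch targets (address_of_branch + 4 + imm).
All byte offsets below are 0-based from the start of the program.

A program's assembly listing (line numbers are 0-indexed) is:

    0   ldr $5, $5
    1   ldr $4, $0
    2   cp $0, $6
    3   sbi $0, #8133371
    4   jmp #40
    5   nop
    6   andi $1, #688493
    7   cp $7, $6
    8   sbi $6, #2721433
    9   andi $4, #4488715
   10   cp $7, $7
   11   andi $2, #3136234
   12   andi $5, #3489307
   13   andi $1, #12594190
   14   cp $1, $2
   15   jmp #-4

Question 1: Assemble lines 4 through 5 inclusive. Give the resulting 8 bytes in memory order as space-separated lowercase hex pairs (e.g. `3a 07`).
28 00 00 90 00 00 00 38

4. jmp fields op=0x12:5|imm=40:27 → word 90000028h → 28 00 00 90
5. nop fields op=0x7:5|pad=0:27 → word 38000000h → 00 00 00 38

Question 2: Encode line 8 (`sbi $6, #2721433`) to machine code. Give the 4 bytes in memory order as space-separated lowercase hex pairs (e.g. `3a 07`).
L8: sbi op=0x18:5|rd=6:3|imm=2721433:24 ⇒ 0xc6298699 ⇒ little 99 86 29 c6

99 86 29 c6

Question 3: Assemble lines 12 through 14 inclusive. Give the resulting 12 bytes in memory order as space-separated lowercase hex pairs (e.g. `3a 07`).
1b 3e 35 8d 0e 2c c0 89 00 00 40 29

line 12 (andi): pack op=0x11:5|rd=5:3|imm=3489307:24 = 0x8d353e1b; little→ 1b 3e 35 8d
line 13 (andi): pack op=0x11:5|rd=1:3|imm=12594190:24 = 0x89c02c0e; little→ 0e 2c c0 89
line 14 (cp): pack op=0x5:5|rd=1:3|rs=2:3|pad=0:21 = 0x29400000; little→ 00 00 40 29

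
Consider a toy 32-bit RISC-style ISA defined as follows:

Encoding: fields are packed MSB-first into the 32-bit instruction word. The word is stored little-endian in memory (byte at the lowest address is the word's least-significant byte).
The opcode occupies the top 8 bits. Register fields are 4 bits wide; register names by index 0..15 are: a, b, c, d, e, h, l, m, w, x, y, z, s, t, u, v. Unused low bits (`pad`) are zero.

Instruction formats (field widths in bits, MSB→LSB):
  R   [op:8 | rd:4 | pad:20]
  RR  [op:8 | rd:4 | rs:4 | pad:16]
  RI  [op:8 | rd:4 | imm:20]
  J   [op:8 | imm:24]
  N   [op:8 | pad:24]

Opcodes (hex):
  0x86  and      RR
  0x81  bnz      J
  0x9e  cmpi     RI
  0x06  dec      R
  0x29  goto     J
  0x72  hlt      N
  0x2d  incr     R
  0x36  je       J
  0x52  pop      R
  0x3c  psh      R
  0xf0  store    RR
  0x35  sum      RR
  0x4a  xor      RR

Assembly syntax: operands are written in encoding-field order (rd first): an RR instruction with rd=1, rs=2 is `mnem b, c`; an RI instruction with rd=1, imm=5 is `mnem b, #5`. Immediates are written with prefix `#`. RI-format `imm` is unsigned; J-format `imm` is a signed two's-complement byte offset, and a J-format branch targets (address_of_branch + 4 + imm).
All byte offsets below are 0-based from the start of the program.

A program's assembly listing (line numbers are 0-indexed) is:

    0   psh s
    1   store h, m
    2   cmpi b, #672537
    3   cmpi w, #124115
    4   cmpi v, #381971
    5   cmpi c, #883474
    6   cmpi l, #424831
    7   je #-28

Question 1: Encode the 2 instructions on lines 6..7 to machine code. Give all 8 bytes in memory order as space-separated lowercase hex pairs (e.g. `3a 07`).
7f 7b 66 9e e4 ff ff 36

L6: cmpi op=0x9e:8|rd=6:4|imm=424831:20 ⇒ 0x9e667b7f ⇒ little 7f 7b 66 9e
L7: je op=0x36:8|imm=-28:24 ⇒ 0x36ffffe4 ⇒ little e4 ff ff 36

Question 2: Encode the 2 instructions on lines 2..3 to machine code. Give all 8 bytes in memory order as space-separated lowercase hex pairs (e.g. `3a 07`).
19 43 1a 9e d3 e4 81 9e

2. cmpi fields op=0x9e:8|rd=1:4|imm=672537:20 → word 9e1a4319h → 19 43 1a 9e
3. cmpi fields op=0x9e:8|rd=8:4|imm=124115:20 → word 9e81e4d3h → d3 e4 81 9e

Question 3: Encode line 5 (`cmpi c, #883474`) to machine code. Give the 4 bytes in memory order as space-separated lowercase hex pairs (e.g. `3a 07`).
12 7b 2d 9e

line 5 (cmpi): pack op=0x9e:8|rd=2:4|imm=883474:20 = 0x9e2d7b12; little→ 12 7b 2d 9e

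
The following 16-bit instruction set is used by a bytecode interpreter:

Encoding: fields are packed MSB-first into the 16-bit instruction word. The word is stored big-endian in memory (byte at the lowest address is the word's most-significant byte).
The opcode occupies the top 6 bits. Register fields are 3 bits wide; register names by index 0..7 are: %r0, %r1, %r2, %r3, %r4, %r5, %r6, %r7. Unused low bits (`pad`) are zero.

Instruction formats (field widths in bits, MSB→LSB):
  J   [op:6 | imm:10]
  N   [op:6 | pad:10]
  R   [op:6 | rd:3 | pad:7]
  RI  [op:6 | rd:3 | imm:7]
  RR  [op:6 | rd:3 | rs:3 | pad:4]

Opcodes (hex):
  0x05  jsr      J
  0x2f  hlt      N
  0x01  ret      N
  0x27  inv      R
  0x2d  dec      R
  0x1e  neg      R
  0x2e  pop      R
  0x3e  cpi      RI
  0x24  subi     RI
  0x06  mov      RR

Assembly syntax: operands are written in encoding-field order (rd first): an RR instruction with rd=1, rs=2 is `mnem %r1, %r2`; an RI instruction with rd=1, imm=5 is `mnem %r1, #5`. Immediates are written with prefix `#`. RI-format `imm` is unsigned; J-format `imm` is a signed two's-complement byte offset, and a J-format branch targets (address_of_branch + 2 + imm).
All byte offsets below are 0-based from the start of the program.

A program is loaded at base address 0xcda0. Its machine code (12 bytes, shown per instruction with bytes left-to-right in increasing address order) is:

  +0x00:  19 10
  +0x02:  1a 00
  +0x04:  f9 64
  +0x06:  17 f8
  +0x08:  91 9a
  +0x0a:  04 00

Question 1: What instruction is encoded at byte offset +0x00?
[00] 19 10 → 0x1910
  top 6b → 0x6 → mov [RR]
  rd: (w>>7)&0x7=0x2 → %r2
  rs: (w>>4)&0x7=0x1 → %r1

mov %r2, %r1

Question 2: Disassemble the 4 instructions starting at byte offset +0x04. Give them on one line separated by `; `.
cpi %r2, #100; jsr #-8; subi %r3, #26; ret

[04] f9 64 → 0xf964
  opcode bits[15:10]=0x3e: cpi/RI
  [9:7] rd=2 = %r2
  [6:0] imm=100 = #100
[06] 17 f8 → 0x17f8
  opcode bits[15:10]=0x5: jsr/J
  [9:0] imm=1016 (s10→-8) = #-8
[08] 91 9a → 0x919a
  opcode bits[15:10]=0x24: subi/RI
  [9:7] rd=3 = %r3
  [6:0] imm=26 = #26
[0a] 04 00 → 0x0400
  opcode bits[15:10]=0x1: ret/N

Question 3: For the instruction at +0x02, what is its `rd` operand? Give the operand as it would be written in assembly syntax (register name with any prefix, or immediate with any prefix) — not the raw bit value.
%r4

off 0x02: read 1a 00 as big → 0x1a00
  opcode bits[15:10]=0x6: mov/RR
  [9:7] rd=4 = %r4
  [6:4] rs=0 = %r0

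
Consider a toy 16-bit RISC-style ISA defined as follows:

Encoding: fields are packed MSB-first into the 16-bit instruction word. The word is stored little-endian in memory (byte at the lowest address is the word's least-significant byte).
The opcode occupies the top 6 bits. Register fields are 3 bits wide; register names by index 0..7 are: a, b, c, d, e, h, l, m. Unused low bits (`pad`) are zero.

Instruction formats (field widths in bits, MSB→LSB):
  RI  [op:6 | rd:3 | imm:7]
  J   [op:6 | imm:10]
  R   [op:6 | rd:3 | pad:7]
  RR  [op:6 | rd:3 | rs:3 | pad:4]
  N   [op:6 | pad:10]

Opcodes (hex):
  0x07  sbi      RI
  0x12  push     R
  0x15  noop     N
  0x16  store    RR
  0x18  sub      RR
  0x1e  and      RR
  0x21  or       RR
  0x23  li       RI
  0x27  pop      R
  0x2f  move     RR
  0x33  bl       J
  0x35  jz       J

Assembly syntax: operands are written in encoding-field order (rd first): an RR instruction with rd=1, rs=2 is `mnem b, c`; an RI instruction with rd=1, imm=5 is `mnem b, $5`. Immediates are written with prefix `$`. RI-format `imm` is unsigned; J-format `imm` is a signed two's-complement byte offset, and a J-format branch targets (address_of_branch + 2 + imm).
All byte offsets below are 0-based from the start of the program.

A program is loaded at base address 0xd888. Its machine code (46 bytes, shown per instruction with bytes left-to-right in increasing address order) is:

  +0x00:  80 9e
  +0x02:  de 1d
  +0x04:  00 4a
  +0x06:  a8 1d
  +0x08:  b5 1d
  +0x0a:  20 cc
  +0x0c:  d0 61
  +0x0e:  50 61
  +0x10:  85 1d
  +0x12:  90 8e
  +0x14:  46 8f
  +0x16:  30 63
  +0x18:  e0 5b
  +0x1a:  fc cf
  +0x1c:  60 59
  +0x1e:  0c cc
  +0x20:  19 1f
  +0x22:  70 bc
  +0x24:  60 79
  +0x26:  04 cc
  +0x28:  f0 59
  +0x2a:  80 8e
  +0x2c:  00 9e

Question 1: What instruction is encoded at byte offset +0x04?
push e

@+04  little-endian(00 4a) = 0x4a00
  top 6b → 0x12 → push [R]
  [9:7] rd=4 = e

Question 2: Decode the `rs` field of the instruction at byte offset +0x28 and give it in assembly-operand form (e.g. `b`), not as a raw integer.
m

[28] f0 59 → 0x59f0
  op=0x59f0>>10=0x16 ⇒ store (RR)
  [9:7] rd=3 = d
  [6:4] rs=7 = m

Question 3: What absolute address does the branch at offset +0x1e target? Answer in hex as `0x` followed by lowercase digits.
0xd8b4

+0x1e: 0c cc ⇒ word 0xcc0c (little)
  opcode bits[15:10]=0x33: bl/J
  imm@[9:0]=0xc ⇒ $12
  target = base 0xd888 + off 0x1e + 2 + imm 12 = 0xd8b4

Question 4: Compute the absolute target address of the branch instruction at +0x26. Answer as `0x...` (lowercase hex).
off 0x26: read 04 cc as little → 0xcc04
  top 6b → 0x33 → bl [J]
  imm@[9:0]=0x4 ⇒ $4
  target = base 0xd888 + off 0x26 + 2 + imm 4 = 0xd8b4

0xd8b4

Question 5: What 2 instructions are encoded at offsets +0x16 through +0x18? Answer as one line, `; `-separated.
+0x16: 30 63 ⇒ word 0x6330 (little)
  op=0x6330>>10=0x18 ⇒ sub (RR)
  rd@[9:7]=0x6 ⇒ l
  rs@[6:4]=0x3 ⇒ d
+0x18: e0 5b ⇒ word 0x5be0 (little)
  op=0x5be0>>10=0x16 ⇒ store (RR)
  rd@[9:7]=0x7 ⇒ m
  rs@[6:4]=0x6 ⇒ l

sub l, d; store m, l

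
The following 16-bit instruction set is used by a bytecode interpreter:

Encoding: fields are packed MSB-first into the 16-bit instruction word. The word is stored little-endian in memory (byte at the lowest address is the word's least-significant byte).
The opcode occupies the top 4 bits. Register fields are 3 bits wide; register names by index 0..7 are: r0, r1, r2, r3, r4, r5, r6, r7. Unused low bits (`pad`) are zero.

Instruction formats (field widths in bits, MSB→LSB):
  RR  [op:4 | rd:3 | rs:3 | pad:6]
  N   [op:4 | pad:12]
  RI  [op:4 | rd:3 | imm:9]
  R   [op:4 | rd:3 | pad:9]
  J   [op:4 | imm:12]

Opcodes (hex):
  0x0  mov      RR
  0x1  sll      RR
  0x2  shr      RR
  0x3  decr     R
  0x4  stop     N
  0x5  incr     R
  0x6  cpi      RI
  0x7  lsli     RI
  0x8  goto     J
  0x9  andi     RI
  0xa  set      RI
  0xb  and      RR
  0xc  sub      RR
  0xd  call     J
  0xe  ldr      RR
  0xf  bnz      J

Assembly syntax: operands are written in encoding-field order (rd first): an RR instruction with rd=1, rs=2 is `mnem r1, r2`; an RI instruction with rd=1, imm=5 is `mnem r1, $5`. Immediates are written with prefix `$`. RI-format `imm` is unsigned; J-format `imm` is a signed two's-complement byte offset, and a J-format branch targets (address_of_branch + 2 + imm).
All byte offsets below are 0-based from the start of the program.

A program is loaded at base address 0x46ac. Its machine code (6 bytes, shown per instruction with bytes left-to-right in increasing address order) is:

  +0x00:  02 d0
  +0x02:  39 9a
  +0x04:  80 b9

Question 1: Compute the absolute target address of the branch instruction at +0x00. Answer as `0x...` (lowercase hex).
0x46b0

@+00  little-endian(02 d0) = 0xd002
  op=0xd002>>12=0xd ⇒ call (J)
  imm: (w>>0)&0xfff=0x2 → $2
  target = base 0x46ac + off 0x00 + 2 + imm 2 = 0x46b0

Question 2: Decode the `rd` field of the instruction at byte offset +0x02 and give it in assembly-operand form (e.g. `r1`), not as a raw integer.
r5

@+02  little-endian(39 9a) = 0x9a39
  opcode bits[15:12]=0x9: andi/RI
  [11:9] rd=5 = r5
  [8:0] imm=57 = $57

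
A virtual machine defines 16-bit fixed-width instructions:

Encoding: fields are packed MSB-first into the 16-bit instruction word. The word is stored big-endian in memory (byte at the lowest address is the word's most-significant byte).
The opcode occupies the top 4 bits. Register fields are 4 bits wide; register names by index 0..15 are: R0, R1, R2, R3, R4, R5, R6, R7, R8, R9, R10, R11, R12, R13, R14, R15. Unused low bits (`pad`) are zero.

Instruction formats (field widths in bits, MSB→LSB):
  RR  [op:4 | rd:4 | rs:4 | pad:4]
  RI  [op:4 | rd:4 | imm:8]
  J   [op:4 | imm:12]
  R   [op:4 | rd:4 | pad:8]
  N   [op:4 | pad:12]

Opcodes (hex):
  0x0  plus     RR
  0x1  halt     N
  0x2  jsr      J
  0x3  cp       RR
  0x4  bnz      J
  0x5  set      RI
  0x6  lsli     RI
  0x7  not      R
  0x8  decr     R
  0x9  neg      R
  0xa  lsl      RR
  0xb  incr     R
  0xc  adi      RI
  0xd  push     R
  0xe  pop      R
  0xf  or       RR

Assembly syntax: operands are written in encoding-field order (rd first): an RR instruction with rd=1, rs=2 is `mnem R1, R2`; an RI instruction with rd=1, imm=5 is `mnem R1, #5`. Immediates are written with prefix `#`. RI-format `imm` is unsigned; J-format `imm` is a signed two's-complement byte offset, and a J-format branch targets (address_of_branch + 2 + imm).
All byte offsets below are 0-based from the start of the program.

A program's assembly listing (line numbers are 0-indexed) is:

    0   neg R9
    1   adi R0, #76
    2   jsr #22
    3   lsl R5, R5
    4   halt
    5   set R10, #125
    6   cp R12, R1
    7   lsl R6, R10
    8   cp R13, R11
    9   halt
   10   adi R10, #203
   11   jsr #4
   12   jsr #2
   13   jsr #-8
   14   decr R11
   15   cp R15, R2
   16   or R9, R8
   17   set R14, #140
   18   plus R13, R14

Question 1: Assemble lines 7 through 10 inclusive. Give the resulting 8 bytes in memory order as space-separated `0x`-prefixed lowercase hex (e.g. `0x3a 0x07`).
0xa6 0xa0 0x3d 0xb0 0x10 0x00 0xca 0xcb

line 7 (lsl): pack op=0xa:4|rd=6:4|rs=10:4|pad=0:4 = 0xa6a0; big→ a6 a0
line 8 (cp): pack op=0x3:4|rd=13:4|rs=11:4|pad=0:4 = 0x3db0; big→ 3d b0
line 9 (halt): pack op=0x1:4|pad=0:12 = 0x1000; big→ 10 00
line 10 (adi): pack op=0xc:4|rd=10:4|imm=203:8 = 0xcacb; big→ ca cb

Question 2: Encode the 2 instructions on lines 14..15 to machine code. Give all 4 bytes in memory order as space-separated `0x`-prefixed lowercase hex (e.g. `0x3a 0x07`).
14. decr fields op=0x8:4|rd=11:4|pad=0:8 → word 8b00h → 8b 00
15. cp fields op=0x3:4|rd=15:4|rs=2:4|pad=0:4 → word 3f20h → 3f 20

0x8b 0x00 0x3f 0x20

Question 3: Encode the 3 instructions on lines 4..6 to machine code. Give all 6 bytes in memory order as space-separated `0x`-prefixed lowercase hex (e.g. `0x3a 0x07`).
line 4 (halt): pack op=0x1:4|pad=0:12 = 0x1000; big→ 10 00
line 5 (set): pack op=0x5:4|rd=10:4|imm=125:8 = 0x5a7d; big→ 5a 7d
line 6 (cp): pack op=0x3:4|rd=12:4|rs=1:4|pad=0:4 = 0x3c10; big→ 3c 10

0x10 0x00 0x5a 0x7d 0x3c 0x10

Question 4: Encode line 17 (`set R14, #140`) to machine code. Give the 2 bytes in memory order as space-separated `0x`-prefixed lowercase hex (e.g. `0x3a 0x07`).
L17: set op=0x5:4|rd=14:4|imm=140:8 ⇒ 0x5e8c ⇒ big 5e 8c

0x5e 0x8c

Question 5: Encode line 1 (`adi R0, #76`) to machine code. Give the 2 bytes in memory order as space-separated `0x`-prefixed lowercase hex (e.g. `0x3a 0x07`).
1. adi fields op=0xc:4|rd=0:4|imm=76:8 → word c04ch → c0 4c

0xc0 0x4c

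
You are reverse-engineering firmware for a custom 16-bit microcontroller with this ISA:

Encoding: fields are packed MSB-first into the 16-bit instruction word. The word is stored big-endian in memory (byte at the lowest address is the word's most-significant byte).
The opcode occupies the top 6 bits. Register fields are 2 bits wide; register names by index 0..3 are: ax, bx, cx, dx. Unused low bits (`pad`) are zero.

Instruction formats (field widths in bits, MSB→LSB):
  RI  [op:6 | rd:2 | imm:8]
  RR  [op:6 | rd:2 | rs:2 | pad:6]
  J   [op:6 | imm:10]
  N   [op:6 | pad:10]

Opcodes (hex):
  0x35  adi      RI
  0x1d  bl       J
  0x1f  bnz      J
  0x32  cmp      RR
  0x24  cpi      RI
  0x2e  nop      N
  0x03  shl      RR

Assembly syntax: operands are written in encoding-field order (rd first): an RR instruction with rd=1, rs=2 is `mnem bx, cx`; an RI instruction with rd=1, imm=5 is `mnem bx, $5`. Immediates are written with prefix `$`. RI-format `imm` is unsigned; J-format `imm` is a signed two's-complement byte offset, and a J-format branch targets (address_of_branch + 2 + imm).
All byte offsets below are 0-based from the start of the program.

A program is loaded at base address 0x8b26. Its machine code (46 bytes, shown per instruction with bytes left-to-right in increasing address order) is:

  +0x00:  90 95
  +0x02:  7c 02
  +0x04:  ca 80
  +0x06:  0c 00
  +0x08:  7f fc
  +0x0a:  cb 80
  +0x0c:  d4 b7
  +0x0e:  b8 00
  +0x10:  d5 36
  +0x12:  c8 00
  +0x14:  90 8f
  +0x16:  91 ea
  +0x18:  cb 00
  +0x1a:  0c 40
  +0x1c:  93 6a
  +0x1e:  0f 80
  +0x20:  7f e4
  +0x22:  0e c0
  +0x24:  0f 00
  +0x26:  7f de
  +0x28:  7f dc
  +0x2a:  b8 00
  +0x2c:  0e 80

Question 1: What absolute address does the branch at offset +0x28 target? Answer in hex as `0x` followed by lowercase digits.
0x8b2c

off 0x28: read 7f dc as big → 0x7fdc
  opcode bits[15:10]=0x1f: bnz/J
  imm@[9:0]=0x3dc (s10→-36) ⇒ $-36
  target = base 0x8b26 + off 0x28 + 2 + imm -36 = 0x8b2c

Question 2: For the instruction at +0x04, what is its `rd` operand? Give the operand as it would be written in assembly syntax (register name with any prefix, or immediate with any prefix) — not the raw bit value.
[04] ca 80 → 0xca80
  top 6b → 0x32 → cmp [RR]
  [9:8] rd=2 = cx
  [7:6] rs=2 = cx

cx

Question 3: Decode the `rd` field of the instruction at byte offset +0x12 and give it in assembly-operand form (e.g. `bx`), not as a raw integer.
[12] c8 00 → 0xc800
  opcode bits[15:10]=0x32: cmp/RR
  [9:8] rd=0 = ax
  [7:6] rs=0 = ax

ax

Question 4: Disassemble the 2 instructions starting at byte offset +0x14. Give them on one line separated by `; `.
@+14  big-endian(90 8f) = 0x908f
  top 6b → 0x24 → cpi [RI]
  rd: (w>>8)&0x3=0x0 → ax
  imm: (w>>0)&0xff=0x8f → $143
@+16  big-endian(91 ea) = 0x91ea
  top 6b → 0x24 → cpi [RI]
  rd: (w>>8)&0x3=0x1 → bx
  imm: (w>>0)&0xff=0xea → $234

cpi ax, $143; cpi bx, $234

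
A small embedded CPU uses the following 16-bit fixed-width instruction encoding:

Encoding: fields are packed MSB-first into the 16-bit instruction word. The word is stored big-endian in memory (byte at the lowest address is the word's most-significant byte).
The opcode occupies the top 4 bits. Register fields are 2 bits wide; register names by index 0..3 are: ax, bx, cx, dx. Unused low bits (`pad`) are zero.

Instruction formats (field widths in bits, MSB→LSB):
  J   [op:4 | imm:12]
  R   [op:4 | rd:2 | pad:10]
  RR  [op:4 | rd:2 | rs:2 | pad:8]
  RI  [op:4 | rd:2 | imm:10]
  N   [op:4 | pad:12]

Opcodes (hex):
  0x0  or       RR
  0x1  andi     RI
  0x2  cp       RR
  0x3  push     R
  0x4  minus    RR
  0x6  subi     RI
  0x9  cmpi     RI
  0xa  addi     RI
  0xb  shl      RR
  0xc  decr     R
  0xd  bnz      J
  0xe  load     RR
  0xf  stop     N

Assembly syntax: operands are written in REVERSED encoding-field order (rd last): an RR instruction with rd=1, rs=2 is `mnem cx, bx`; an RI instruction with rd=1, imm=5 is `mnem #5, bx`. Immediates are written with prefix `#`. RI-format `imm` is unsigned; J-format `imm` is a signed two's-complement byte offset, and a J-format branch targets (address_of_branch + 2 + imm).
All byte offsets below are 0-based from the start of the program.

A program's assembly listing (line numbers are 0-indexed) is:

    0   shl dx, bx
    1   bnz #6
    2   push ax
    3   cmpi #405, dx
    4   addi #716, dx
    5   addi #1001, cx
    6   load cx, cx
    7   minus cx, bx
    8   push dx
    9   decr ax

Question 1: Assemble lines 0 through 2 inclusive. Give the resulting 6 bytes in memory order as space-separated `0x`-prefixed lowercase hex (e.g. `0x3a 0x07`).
0. shl fields op=0xb:4|rd=1:2|rs=3:2|pad=0:8 → word b700h → b7 00
1. bnz fields op=0xd:4|imm=6:12 → word d006h → d0 06
2. push fields op=0x3:4|rd=0:2|pad=0:10 → word 3000h → 30 00

0xb7 0x00 0xd0 0x06 0x30 0x00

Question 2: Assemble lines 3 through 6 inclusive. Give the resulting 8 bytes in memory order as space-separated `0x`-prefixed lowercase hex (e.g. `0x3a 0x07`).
3. cmpi fields op=0x9:4|rd=3:2|imm=405:10 → word 9d95h → 9d 95
4. addi fields op=0xa:4|rd=3:2|imm=716:10 → word aecch → ae cc
5. addi fields op=0xa:4|rd=2:2|imm=1001:10 → word abe9h → ab e9
6. load fields op=0xe:4|rd=2:2|rs=2:2|pad=0:8 → word ea00h → ea 00

0x9d 0x95 0xae 0xcc 0xab 0xe9 0xea 0x00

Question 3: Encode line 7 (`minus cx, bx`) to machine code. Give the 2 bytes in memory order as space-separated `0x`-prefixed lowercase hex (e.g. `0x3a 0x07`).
line 7 (minus): pack op=0x4:4|rd=1:2|rs=2:2|pad=0:8 = 0x4600; big→ 46 00

0x46 0x00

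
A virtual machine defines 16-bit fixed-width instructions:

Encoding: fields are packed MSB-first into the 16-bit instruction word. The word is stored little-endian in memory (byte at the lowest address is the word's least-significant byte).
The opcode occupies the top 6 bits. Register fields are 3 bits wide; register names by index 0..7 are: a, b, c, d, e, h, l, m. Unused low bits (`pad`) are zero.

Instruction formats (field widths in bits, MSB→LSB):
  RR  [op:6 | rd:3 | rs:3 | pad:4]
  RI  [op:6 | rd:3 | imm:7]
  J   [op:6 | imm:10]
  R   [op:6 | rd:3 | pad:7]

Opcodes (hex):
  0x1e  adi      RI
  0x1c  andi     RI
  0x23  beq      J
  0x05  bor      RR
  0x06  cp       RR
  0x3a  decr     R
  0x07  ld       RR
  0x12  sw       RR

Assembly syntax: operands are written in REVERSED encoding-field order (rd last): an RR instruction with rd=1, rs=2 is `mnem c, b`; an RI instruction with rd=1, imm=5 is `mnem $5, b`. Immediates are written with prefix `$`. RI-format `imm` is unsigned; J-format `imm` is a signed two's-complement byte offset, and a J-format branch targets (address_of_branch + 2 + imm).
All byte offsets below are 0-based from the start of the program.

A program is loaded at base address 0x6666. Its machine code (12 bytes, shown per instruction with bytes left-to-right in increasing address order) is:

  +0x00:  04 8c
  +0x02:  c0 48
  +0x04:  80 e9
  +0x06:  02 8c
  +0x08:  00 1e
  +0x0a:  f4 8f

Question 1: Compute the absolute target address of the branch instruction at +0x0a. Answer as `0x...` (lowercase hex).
+0x0a: f4 8f ⇒ word 0x8ff4 (little)
  opcode bits[15:10]=0x23: beq/J
  imm@[9:0]=0x3f4 (s10→-12) ⇒ $-12
  target = base 0x6666 + off 0x0a + 2 + imm -12 = 0x6666

0x6666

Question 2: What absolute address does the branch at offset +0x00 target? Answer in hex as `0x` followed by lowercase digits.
0x666c

off 0x00: read 04 8c as little → 0x8c04
  op=0x8c04>>10=0x23 ⇒ beq (J)
  imm: (w>>0)&0x3ff=0x4 → $4
  target = base 0x6666 + off 0x00 + 2 + imm 4 = 0x666c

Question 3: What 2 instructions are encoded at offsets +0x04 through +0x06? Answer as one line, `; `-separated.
@+04  little-endian(80 e9) = 0xe980
  opcode bits[15:10]=0x3a: decr/R
  rd@[9:7]=0x3 ⇒ d
@+06  little-endian(02 8c) = 0x8c02
  opcode bits[15:10]=0x23: beq/J
  imm@[9:0]=0x2 ⇒ $2

decr d; beq $2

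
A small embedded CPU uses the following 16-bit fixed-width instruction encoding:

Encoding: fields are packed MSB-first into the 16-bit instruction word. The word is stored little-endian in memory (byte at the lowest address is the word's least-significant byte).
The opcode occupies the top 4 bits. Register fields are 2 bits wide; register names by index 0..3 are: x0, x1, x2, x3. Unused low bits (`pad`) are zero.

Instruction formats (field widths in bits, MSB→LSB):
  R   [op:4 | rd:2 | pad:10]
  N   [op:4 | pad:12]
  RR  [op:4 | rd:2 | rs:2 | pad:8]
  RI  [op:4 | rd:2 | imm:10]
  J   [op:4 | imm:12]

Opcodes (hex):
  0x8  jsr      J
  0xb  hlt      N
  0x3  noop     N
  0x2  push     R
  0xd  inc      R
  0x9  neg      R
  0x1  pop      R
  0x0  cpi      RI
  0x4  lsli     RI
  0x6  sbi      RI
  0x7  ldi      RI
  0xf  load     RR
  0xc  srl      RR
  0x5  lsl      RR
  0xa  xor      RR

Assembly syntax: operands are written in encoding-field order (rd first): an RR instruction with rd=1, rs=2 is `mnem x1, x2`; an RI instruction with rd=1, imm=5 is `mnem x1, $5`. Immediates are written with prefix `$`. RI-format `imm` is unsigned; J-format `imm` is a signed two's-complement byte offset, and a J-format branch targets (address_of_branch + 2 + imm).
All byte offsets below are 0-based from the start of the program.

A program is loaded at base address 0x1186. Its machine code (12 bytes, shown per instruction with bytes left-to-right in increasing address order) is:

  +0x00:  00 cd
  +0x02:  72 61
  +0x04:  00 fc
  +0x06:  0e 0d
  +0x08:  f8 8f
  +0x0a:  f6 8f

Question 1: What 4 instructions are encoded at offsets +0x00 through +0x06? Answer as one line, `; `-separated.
srl x3, x1; sbi x0, $370; load x3, x0; cpi x3, $270

off 0x00: read 00 cd as little → 0xcd00
  opcode bits[15:12]=0xc: srl/RR
  rd@[11:10]=0x3 ⇒ x3
  rs@[9:8]=0x1 ⇒ x1
off 0x02: read 72 61 as little → 0x6172
  opcode bits[15:12]=0x6: sbi/RI
  rd@[11:10]=0x0 ⇒ x0
  imm@[9:0]=0x172 ⇒ $370
off 0x04: read 00 fc as little → 0xfc00
  opcode bits[15:12]=0xf: load/RR
  rd@[11:10]=0x3 ⇒ x3
  rs@[9:8]=0x0 ⇒ x0
off 0x06: read 0e 0d as little → 0x0d0e
  opcode bits[15:12]=0x0: cpi/RI
  rd@[11:10]=0x3 ⇒ x3
  imm@[9:0]=0x10e ⇒ $270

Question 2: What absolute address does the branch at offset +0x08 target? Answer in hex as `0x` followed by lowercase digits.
[08] f8 8f → 0x8ff8
  opcode bits[15:12]=0x8: jsr/J
  imm@[11:0]=0xff8 (s12→-8) ⇒ $-8
  target = base 0x1186 + off 0x08 + 2 + imm -8 = 0x1188

0x1188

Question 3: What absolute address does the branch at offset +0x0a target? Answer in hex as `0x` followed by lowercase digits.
[0a] f6 8f → 0x8ff6
  opcode bits[15:12]=0x8: jsr/J
  imm: (w>>0)&0xfff=0xff6 (s12→-10) → $-10
  target = base 0x1186 + off 0x0a + 2 + imm -10 = 0x1188

0x1188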